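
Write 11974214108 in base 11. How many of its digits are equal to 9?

11974214108 in base 11 is 509514A31A.
The digit 9 appears 1 time.

1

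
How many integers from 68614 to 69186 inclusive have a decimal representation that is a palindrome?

The integers in [68614, 69186] that have a decimal representation that is a palindrome: 68686, 68786, 68886, 68986, 69096.
5 qualify.

5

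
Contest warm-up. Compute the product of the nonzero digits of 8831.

192

8×8×3×1 = 192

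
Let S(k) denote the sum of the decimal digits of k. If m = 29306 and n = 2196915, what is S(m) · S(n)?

660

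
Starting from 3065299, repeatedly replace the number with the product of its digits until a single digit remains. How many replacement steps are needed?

1

3065299 → 0 (1 step)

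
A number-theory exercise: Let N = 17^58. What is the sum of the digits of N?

17^58 = 232293704498620356223997771606208711490535455321318916906995032002459809
Sum of its 72 digits: 307.

307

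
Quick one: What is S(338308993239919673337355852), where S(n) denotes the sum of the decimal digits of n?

136

3+3+8+3+0+8+9+9+3+2+3+9+9+1+9+6+7+3+3+3+7+3+5+5+8+5+2 = 136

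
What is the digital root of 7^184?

7

The digital root of n equals n mod 9 (or 9 when 9 | n), so we need 7^184 mod 9.
7^184 ≡ 7 (mod 9), so the digital root is 7.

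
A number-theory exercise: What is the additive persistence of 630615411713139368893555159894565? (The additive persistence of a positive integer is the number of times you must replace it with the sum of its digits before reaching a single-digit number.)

630615411713139368893555159894565 → 155 → 11 → 2 (3 steps)

3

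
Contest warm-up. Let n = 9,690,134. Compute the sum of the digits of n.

9+6+9+0+1+3+4 = 32

32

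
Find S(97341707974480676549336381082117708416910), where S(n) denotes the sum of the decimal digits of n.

9+7+3+4+1+7+0+7+9+7+4+4+8+0+6+7+6+5+4+9+3+3+6+3+8+1+0+8+2+1+1+7+7+0+8+4+1+6+9+1+0 = 186

186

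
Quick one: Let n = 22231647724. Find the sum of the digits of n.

40

2+2+2+3+1+6+4+7+7+2+4 = 40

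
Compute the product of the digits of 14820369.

0

1×4×8×2×0×3×6×9 = 0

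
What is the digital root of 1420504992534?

3

1+4+2+0+5+0+4+9+9+2+5+3+4 = 48
4+8 = 12
1+2 = 3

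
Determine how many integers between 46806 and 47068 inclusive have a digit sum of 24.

16

The integers in [46806, 47068] that have a digit sum of 24: 46806, 46815, 46824, 46833, 46842, 46851, …, 47058, 47067.
16 qualify.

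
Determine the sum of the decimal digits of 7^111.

7^111 = 6395616902086330871188734563757147747206120639379264111663688413923638931144802923407085906743
Sum of its 94 digits: 415.

415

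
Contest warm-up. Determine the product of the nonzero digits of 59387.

7560

5×9×3×8×7 = 7560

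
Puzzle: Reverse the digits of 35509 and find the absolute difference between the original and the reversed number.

55044

Reverse of 35509 is 90553.
|35509 − 90553| = 55044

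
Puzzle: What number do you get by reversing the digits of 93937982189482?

Reversing 93937982189482 gives 28498128973939.

28498128973939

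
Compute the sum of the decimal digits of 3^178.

3^178 = 8464149782874043593254414191179506861158311266932799636000173971661904149225893113289
Sum of its 85 digits: 378.

378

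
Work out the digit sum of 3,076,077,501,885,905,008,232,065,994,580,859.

3+0+7+6+0+7+7+5+0+1+8+8+5+9+0+5+0+0+8+2+3+2+0+6+5+9+9+4+5+8+0+8+5+9 = 154

154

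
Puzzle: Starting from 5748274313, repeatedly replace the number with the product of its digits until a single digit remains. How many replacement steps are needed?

2

5748274313 → 564480 → 0 (2 steps)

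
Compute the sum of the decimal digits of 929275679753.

9+2+9+2+7+5+6+7+9+7+5+3 = 71

71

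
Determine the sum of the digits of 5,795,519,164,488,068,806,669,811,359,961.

164

5+7+9+5+5+1+9+1+6+4+4+8+8+0+6+8+8+0+6+6+6+9+8+1+1+3+5+9+9+6+1 = 164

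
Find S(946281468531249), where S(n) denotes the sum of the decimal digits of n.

72

9+4+6+2+8+1+4+6+8+5+3+1+2+4+9 = 72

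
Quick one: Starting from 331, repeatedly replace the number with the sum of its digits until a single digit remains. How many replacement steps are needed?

1

331 → 7 (1 step)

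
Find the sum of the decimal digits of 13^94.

481

13^94 = 513659254171021172271592450568246047489920249149063314875767634353494969417264192587335787046883806712089
Sum of its 105 digits: 481.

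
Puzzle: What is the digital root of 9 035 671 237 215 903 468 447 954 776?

8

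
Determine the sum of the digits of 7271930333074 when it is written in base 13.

70

7271930333074 in base 13 is 409980C86464.
Digit sum: 4+0+9+9+8+0+12+8+6+4+6+4 = 70.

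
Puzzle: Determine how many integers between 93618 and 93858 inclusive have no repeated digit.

103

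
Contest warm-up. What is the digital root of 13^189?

The digital root of n equals n mod 9 (or 9 when 9 | n), so we need 13^189 mod 9.
13^189 ≡ 1 (mod 9), so the digital root is 1.

1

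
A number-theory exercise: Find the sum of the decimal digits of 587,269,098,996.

78

5+8+7+2+6+9+0+9+8+9+9+6 = 78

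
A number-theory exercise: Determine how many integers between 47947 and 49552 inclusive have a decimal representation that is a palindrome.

16

The integers in [47947, 49552] that have a decimal representation that is a palindrome: 47974, 48084, 48184, 48284, 48384, 48484, …, 49394, 49494.
16 qualify.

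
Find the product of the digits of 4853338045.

4×8×5×3×3×3×8×0×4×5 = 0

0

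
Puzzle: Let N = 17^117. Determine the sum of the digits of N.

665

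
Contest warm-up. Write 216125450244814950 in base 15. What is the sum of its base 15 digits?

216125450244814950 in base 15 is 760B48E1C7DD200.
Digit sum: 7+6+0+11+4+8+14+1+12+7+13+13+2+0+0 = 98.

98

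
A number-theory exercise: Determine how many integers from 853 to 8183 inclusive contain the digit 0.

The integers in [853, 8183] that contain the digit 0: 860, 870, 880, 890, 900, 901, …, 8170, 8180.
2038 qualify.

2038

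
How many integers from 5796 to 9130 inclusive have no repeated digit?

1697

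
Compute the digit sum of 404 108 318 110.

31

4+0+4+1+0+8+3+1+8+1+1+0 = 31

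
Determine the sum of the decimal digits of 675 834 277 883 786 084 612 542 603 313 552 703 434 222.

176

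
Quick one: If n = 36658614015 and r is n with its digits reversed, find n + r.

Reverse of 36658614015 is 51041685663.
36658614015 + 51041685663 = 87700299678

87700299678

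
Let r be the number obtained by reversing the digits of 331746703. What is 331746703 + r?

639393836

Reverse of 331746703 is 307647133.
331746703 + 307647133 = 639393836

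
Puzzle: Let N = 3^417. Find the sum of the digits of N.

3^417 = 9110940660696443590699727162992486460771619903791140841949659113253488837851365024998918134518463205066998323776577038991508947786851695250286267352107449181837686804236914618603175978019307905484163
Sum of its 199 digits: 954.

954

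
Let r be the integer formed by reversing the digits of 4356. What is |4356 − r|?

2178

Reverse of 4356 is 6534.
|4356 − 6534| = 2178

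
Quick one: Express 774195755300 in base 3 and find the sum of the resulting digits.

774195755300 in base 3 is 2202000100000220021211222.
Digit sum: 2+2+0+2+0+0+0+1+0+0+0+0+0+2+2+0+0+2+1+2+1+1+2+2+2 = 24.

24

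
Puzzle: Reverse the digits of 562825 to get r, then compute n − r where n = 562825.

Reverse of 562825 is 528265.
562825 − 528265 = 34560

34560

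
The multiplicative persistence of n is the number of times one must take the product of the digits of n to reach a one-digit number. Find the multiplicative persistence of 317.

2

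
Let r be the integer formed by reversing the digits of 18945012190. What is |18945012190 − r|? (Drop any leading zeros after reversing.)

9823957209

Reverse of 18945012190 is 9121054981.
|18945012190 − 9121054981| = 9823957209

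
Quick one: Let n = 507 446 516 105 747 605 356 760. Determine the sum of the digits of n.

100

5+0+7+4+4+6+5+1+6+1+0+5+7+4+7+6+0+5+3+5+6+7+6+0 = 100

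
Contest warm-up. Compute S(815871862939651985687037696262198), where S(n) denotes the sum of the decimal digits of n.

8+1+5+8+7+1+8+6+2+9+3+9+6+5+1+9+8+5+6+8+7+0+3+7+6+9+6+2+6+2+1+9+8 = 181

181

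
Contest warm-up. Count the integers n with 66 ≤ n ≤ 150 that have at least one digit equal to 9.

The integers in [66, 150] that have at least one digit equal to 9: 69, 79, 89, 90, 91, 92, …, 139, 149.
18 qualify.

18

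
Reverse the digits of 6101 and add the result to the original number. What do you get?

Reverse of 6101 is 1016.
6101 + 1016 = 7117

7117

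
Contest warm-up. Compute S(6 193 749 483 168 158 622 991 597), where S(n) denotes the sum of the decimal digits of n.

133

6+1+9+3+7+4+9+4+8+3+1+6+8+1+5+8+6+2+2+9+9+1+5+9+7 = 133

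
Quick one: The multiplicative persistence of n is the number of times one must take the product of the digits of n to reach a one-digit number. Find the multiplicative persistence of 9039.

9039 → 0 (1 step)

1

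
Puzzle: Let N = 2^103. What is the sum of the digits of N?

110

2^103 = 10141204801825835211973625643008
Sum of its 32 digits: 110.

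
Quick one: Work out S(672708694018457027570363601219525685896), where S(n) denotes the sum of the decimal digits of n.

180

6+7+2+7+0+8+6+9+4+0+1+8+4+5+7+0+2+7+5+7+0+3+6+3+6+0+1+2+1+9+5+2+5+6+8+5+8+9+6 = 180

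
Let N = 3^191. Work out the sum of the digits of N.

3^191 = 13494588674281093803728157396523884917402502294030101914066705367021922008906273586058258347
Sum of its 92 digits: 387.

387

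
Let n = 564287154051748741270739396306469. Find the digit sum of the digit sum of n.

First digit sum: 153.
1+5+3 = 9.

9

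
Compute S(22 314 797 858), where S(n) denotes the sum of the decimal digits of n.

56

2+2+3+1+4+7+9+7+8+5+8 = 56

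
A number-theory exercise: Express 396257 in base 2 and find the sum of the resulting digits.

396257 in base 2 is 1100000101111100001.
Digit sum: 1+1+0+0+0+0+0+1+0+1+1+1+1+1+0+0+0+0+1 = 9.

9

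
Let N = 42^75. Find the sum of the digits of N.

549

42^75 = 55423861386255254699011553161291381474099121576769328098588543237450898277099761314853900809837009045830051501698940141568
Sum of its 122 digits: 549.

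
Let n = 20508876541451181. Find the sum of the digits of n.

66

2+0+5+0+8+8+7+6+5+4+1+4+5+1+1+8+1 = 66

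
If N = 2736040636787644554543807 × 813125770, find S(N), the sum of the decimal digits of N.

150

2736040636787644554543807 × 813125770 = 2224745149539243804899740065606390
Sum of its 34 digits: 150.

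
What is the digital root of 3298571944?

3+2+9+8+5+7+1+9+4+4 = 52
5+2 = 7

7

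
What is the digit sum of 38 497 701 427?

3+8+4+9+7+7+0+1+4+2+7 = 52

52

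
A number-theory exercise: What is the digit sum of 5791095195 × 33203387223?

5791095195 × 33203387223 = 192283976204839693485
Sum of its 21 digits: 108.

108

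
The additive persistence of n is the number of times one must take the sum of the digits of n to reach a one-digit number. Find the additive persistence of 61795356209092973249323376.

61795356209092973249323376 → 122 → 5 (2 steps)

2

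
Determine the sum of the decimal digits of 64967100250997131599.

6+4+9+6+7+1+0+0+2+5+0+9+9+7+1+3+1+5+9+9 = 93

93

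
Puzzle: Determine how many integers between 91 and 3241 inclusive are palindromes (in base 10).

114

The integers in [91, 3241] that are palindromes (in base 10): 99, 101, 111, 121, 131, 141, …, 3113, 3223.
114 qualify.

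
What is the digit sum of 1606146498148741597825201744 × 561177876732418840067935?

220

1606146498148741597825201744 × 561177876732418840067935 = 901333881552320697093669964860031288554712040478640
Sum of its 51 digits: 220.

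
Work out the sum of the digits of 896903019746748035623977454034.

143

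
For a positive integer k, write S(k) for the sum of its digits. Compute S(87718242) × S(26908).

975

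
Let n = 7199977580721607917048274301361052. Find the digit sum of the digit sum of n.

13

First digit sum: 148.
1+4+8 = 13.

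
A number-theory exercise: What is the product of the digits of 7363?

7×3×6×3 = 378

378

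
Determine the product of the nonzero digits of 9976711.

23814

9×9×7×6×7×1×1 = 23814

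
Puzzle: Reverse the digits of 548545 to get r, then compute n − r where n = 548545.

2700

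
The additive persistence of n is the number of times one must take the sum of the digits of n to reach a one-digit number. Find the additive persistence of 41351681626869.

3

41351681626869 → 66 → 12 → 3 (3 steps)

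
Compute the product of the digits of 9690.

0

9×6×9×0 = 0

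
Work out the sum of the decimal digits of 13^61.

337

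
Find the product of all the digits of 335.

3×3×5 = 45

45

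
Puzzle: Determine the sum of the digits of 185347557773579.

83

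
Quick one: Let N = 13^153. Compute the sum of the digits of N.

775

13^153 = 271226989146201546881777376859324812513219263951356747241938914918521926787557476845052164924874954228915546241505718431238977263898412421446754914902103718315620662627053
Sum of its 171 digits: 775.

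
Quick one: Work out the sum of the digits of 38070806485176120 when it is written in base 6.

38070806485176120 in base 6 is 1422505503015410243120.
Digit sum: 1+4+2+2+5+0+5+5+0+3+0+1+5+4+1+0+2+4+3+1+2+0 = 50.

50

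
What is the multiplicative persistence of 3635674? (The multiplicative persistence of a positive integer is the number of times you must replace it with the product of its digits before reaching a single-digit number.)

3635674 → 45360 → 0 (2 steps)

2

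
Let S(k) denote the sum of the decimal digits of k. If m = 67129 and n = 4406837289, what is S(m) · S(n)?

1275

S(67129) = 6+7+1+2+9 = 25.
S(4406837289) = 4+4+0+6+8+3+7+2+8+9 = 51.
25 · 51 = 1275.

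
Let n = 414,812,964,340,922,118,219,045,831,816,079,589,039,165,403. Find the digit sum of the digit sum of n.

15

First digit sum: 186.
1+8+6 = 15.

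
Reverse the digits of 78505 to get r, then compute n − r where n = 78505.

Reverse of 78505 is 50587.
78505 − 50587 = 27918

27918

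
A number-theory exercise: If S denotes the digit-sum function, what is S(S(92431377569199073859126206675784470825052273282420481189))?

First digit sum: 255.
2+5+5 = 12.

12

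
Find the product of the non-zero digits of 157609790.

119070

1×5×7×6×9×7×9 = 119070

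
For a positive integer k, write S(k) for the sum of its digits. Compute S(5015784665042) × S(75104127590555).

2968

S(5015784665042) = 5+0+1+5+7+8+4+6+6+5+0+4+2 = 53.
S(75104127590555) = 7+5+1+0+4+1+2+7+5+9+0+5+5+5 = 56.
53 · 56 = 2968.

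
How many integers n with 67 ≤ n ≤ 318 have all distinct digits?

189

The integers in [67, 318] that have all distinct digits: 67, 68, 69, 70, 71, 72, …, 317, 318.
189 qualify.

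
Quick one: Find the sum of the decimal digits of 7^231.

856

7^231 = 1650620533198901179310037038121881423612989614854792506879607291732340247581181223038364617346535400863632889379224683855291704803806067504996928765926119007966605255986600766253243088393552202743
Sum of its 196 digits: 856.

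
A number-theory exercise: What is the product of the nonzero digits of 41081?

4×1×8×1 = 32

32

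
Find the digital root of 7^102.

1

The digital root of n equals n mod 9 (or 9 when 9 | n), so we need 7^102 mod 9.
7^102 ≡ 1 (mod 9), so the digital root is 1.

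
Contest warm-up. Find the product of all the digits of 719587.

7×1×9×5×8×7 = 17640

17640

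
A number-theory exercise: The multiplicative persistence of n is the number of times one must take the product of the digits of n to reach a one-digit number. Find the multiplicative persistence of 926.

926 → 108 → 0 (2 steps)

2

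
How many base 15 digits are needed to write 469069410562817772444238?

469069410562817772444238 in base 15 is 1625CE37A5CA92BE53CAD, which has 21 digits.

21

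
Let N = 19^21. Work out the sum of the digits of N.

127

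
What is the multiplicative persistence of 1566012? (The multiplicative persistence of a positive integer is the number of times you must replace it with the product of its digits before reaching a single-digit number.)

1566012 → 0 (1 step)

1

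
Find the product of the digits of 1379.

189

1×3×7×9 = 189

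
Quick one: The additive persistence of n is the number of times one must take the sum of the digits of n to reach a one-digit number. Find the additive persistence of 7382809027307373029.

2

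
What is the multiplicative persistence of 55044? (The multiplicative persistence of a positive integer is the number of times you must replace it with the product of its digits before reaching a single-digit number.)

55044 → 0 (1 step)

1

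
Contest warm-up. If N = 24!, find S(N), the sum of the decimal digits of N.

24! = 620448401733239439360000
Sum of its 24 digits: 81.

81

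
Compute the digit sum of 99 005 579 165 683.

9+9+0+0+5+5+7+9+1+6+5+6+8+3 = 73

73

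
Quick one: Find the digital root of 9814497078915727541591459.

5

9+8+1+4+4+9+7+0+7+8+9+1+5+7+2+7+5+4+1+5+9+1+4+5+9 = 131
1+3+1 = 5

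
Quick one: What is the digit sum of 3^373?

3^373 = 9251837803588658679892402442845879826591049875029300659612065023366105770384324649623739581619451655690951435833534331970154564142646532047842476617575784518868919885364970735923
Sum of its 178 digits: 846.

846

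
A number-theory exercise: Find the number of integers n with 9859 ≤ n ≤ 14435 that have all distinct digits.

1148

The integers in [9859, 14435] that have all distinct digits: 9860, 9861, 9862, 9863, 9864, 9865, …, 14397, 14398.
1148 qualify.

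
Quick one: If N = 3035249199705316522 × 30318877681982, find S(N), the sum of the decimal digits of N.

131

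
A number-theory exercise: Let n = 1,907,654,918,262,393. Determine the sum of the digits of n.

1+9+0+7+6+5+4+9+1+8+2+6+2+3+9+3 = 75

75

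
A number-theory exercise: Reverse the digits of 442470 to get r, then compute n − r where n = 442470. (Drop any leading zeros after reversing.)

368226

Reverse of 442470 is 74244.
442470 − 74244 = 368226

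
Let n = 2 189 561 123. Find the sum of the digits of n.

2+1+8+9+5+6+1+1+2+3 = 38

38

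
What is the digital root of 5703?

6

5+7+0+3 = 15
1+5 = 6
(Equivalently, 5703 mod 9 = 6.)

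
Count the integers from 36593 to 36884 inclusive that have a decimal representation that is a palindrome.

3

The integers in [36593, 36884] that have a decimal representation that is a palindrome: 36663, 36763, 36863.
3 qualify.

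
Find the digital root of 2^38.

The digital root of n equals n mod 9 (or 9 when 9 | n), so we need 2^38 mod 9.
2^38 ≡ 4 (mod 9), so the digital root is 4.

4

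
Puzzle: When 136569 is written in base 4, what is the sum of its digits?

12

136569 in base 4 is 201111321.
Digit sum: 2+0+1+1+1+1+3+2+1 = 12.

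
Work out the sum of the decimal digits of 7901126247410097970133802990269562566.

158

7+9+0+1+1+2+6+2+4+7+4+1+0+0+9+7+9+7+0+1+3+3+8+0+2+9+9+0+2+6+9+5+6+2+5+6+6 = 158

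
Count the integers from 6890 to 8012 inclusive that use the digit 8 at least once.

313

The integers in [6890, 8012] that use the digit 8 at least once: 6890, 6891, 6892, 6893, 6894, 6895, …, 8011, 8012.
313 qualify.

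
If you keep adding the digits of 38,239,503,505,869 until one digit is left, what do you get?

3+8+2+3+9+5+0+3+5+0+5+8+6+9 = 66
6+6 = 12
1+2 = 3

3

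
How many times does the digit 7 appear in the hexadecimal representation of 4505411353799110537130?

4505411353799110537130 in base 16 is F43D248B967FC1AFAA.
The digit 7 appears 1 time.

1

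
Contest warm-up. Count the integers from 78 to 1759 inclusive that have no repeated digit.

1039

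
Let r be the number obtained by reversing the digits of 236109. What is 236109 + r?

1137741

Reverse of 236109 is 901632.
236109 + 901632 = 1137741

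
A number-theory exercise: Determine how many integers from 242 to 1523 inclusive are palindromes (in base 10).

81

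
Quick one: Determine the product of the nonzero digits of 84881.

2048

8×4×8×8×1 = 2048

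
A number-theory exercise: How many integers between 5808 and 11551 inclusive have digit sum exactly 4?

The integers in [5808, 11551] that have digit sum exactly 4: 10003, 10012, 10021, 10030, 10102, 10111, …, 11110, 11200.
16 qualify.

16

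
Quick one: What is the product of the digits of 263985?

2×6×3×9×8×5 = 12960

12960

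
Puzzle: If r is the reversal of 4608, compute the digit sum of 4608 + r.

18

Reversal of 4608 is 8064; 4608 + 8064 = 12672.
Digit sum of 12672: 1+2+6+7+2 = 18.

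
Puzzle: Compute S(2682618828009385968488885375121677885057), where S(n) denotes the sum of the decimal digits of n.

2+6+8+2+6+1+8+8+2+8+0+0+9+3+8+5+9+6+8+4+8+8+8+8+5+3+7+5+1+2+1+6+7+7+8+8+5+0+5+7 = 212

212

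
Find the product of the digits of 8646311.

8×6×4×6×3×1×1 = 3456

3456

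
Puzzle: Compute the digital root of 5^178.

4

The digital root of n equals n mod 9 (or 9 when 9 | n), so we need 5^178 mod 9.
5^178 ≡ 4 (mod 9), so the digital root is 4.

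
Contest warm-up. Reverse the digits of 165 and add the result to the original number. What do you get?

Reverse of 165 is 561.
165 + 561 = 726

726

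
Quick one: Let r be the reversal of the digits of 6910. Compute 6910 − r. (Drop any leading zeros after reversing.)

Reverse of 6910 is 196.
6910 − 196 = 6714

6714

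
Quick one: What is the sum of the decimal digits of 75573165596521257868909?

7+5+5+7+3+1+6+5+5+9+6+5+2+1+2+5+7+8+6+8+9+0+9 = 121

121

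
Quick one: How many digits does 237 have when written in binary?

8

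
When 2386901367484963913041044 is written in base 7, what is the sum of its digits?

2386901367484963913041044 in base 7 is 51215644352560512421014663606.
Digit sum: 5+1+2+1+5+6+4+4+3+5+2+5+6+0+5+1+2+4+2+1+0+1+4+6+6+3+6+0+6 = 96.

96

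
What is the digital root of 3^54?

The digital root of n equals n mod 9 (or 9 when 9 | n), so we need 3^54 mod 9.
3^54 ≡ 0 (mod 9), so the digital root is 9.

9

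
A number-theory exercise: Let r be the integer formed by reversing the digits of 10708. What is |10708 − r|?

Reverse of 10708 is 80701.
|10708 − 80701| = 69993

69993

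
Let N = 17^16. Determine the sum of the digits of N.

109

17^16 = 48661191875666868481
Sum of its 20 digits: 109.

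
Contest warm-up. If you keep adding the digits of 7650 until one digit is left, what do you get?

7+6+5+0 = 18
1+8 = 9

9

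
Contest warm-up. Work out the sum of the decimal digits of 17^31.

17^31 = 139288917338851014461418017489467720433
Sum of its 39 digits: 170.

170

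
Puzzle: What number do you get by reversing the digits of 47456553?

35565474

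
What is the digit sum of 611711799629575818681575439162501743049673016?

206

6+1+1+7+1+1+7+9+9+6+2+9+5+7+5+8+1+8+6+8+1+5+7+5+4+3+9+1+6+2+5+0+1+7+4+3+0+4+9+6+7+3+0+1+6 = 206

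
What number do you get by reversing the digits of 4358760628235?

5328260678534

Reversing 4358760628235 gives 5328260678534.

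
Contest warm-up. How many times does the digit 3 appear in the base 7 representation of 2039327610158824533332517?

4

2039327610158824533332517 in base 7 is 43014500151506060002635361365.
The digit 3 appears 4 times.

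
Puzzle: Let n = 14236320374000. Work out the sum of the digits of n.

35

1+4+2+3+6+3+2+0+3+7+4+0+0+0 = 35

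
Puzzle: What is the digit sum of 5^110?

5^110 = 77037197775489434122239117703397092741524065928615527809597551822662353515625
Sum of its 77 digits: 349.

349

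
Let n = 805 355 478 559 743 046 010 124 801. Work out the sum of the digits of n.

105

8+0+5+3+5+5+4+7+8+5+5+9+7+4+3+0+4+6+0+1+0+1+2+4+8+0+1 = 105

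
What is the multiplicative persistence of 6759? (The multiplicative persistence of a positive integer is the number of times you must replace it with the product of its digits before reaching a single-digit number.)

6759 → 1890 → 0 (2 steps)

2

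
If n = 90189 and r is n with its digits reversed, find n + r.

Reverse of 90189 is 98109.
90189 + 98109 = 188298

188298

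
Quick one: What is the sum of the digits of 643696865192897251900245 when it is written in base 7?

99

643696865192897251900245 in base 7 is 12536626140056240553531364524.
Digit sum: 1+2+5+3+6+6+2+6+1+4+0+0+5+6+2+4+0+5+5+3+5+3+1+3+6+4+5+2+4 = 99.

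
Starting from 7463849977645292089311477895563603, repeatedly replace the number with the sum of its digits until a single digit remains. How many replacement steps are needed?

3

7463849977645292089311477895563603 → 177 → 15 → 6 (3 steps)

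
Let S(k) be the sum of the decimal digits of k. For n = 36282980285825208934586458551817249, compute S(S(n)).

First digit sum: 172.
1+7+2 = 10.

10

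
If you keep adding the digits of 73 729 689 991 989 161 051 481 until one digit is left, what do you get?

7+3+7+2+9+6+8+9+9+9+1+9+8+9+1+6+1+0+5+1+4+8+1 = 123
1+2+3 = 6

6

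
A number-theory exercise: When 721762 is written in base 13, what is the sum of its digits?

721762 in base 13 is 1C36A2.
Digit sum: 1+12+3+6+10+2 = 34.

34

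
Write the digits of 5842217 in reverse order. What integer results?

7122485

Reversing 5842217 gives 7122485.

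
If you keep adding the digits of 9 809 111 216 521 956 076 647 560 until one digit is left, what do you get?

8

9+8+0+9+1+1+1+2+1+6+5+2+1+9+5+6+0+7+6+6+4+7+5+6+0 = 107
1+0+7 = 8
(Equivalently, 9 809 111 216 521 956 076 647 560 mod 9 = 8.)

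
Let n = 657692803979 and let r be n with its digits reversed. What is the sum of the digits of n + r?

34

Reversal of 657692803979 is 979308296756; 657692803979 + 979308296756 = 1637001100735.
Digit sum of 1637001100735: 1+6+3+7+0+0+1+1+0+0+7+3+5 = 34.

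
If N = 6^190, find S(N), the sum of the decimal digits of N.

6^190 = 7058908832138275137441714381256286693952479239872708826426845298355115586433310071056455419650766360631319160429065827330547002683245509727355928576
Sum of its 148 digits: 657.

657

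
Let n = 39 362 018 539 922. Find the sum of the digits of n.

62

3+9+3+6+2+0+1+8+5+3+9+9+2+2 = 62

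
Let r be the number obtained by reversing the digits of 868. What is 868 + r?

Reverse of 868 is 868.
868 + 868 = 1736

1736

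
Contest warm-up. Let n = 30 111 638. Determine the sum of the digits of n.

23

3+0+1+1+1+6+3+8 = 23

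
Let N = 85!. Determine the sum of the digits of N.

414

85! = 281710411438055027694947944226061159480056634330574206405101912752560026159795933451040286452340924018275123200000000000000000000
Sum of its 129 digits: 414.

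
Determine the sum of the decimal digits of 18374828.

1+8+3+7+4+8+2+8 = 41

41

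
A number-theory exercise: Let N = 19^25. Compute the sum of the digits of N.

163

19^25 = 93076495688256089536609610280499
Sum of its 32 digits: 163.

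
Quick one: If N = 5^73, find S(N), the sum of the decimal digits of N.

221

5^73 = 1058791184067875423835403125849552452564239501953125
Sum of its 52 digits: 221.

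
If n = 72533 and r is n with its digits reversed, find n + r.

106060

Reverse of 72533 is 33527.
72533 + 33527 = 106060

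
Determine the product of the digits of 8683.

8×6×8×3 = 1152

1152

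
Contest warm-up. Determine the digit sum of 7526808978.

7+5+2+6+8+0+8+9+7+8 = 60

60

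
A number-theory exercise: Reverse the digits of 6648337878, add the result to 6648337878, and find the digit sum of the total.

Reversal of 6648337878 is 8787338466; 6648337878 + 8787338466 = 15435676344.
Digit sum of 15435676344: 1+5+4+3+5+6+7+6+3+4+4 = 48.

48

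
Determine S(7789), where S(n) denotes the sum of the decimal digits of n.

7+7+8+9 = 31

31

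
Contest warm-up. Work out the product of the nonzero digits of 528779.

5×2×8×7×7×9 = 35280

35280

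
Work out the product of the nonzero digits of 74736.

3528

7×4×7×3×6 = 3528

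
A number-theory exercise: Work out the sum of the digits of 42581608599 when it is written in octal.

42581608599 in base 8 is 475203744227.
Digit sum: 4+7+5+2+0+3+7+4+4+2+2+7 = 47.

47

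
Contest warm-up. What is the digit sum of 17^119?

692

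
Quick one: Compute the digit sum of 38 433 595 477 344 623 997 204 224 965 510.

3+8+4+3+3+5+9+5+4+7+7+3+4+4+6+2+3+9+9+7+2+0+4+2+2+4+9+6+5+5+1+0 = 145

145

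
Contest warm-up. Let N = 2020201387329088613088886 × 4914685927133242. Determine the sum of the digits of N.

190

2020201387329088613088886 × 4914685927133242 = 9928655328281323597734398449292511348412
Sum of its 40 digits: 190.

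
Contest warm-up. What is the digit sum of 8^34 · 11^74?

490

8^34 · 11^74 = 586297793082349352246529197718188218413301069269783686430159064909901701507671200839720848123788412388900864
Sum of its 108 digits: 490.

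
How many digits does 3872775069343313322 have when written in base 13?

17

3872775069343313322 in base 13 is 5A879250012817247, which has 17 digits.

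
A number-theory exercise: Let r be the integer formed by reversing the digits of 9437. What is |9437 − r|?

Reverse of 9437 is 7349.
|9437 − 7349| = 2088

2088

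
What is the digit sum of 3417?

15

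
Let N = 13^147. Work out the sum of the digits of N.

811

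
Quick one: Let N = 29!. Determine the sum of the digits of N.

29! = 8841761993739701954543616000000
Sum of its 31 digits: 126.

126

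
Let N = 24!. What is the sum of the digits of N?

24! = 620448401733239439360000
Sum of its 24 digits: 81.

81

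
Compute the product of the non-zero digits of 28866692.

497664

2×8×8×6×6×6×9×2 = 497664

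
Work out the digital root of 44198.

8

4+4+1+9+8 = 26
2+6 = 8
(Equivalently, 44198 mod 9 = 8.)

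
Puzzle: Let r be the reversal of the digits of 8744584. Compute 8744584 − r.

Reverse of 8744584 is 4854478.
8744584 − 4854478 = 3890106

3890106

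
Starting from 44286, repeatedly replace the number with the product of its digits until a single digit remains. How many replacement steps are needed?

3

44286 → 1536 → 90 → 0 (3 steps)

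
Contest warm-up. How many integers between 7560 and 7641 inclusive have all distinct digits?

The integers in [7560, 7641] that have all distinct digits: 7560, 7561, 7562, 7563, 7564, 7568, …, 7640, 7641.
51 qualify.

51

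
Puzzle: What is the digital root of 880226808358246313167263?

3

8+8+0+2+2+6+8+0+8+3+5+8+2+4+6+3+1+3+1+6+7+2+6+3 = 102
1+0+2 = 3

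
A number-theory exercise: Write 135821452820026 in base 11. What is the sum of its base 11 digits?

135821452820026 in base 11 is 3A305611293706.
Digit sum: 3+10+3+0+5+6+1+1+2+9+3+7+0+6 = 56.

56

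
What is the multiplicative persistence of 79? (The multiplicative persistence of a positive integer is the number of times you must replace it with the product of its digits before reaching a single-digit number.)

79 → 63 → 18 → 8 (3 steps)

3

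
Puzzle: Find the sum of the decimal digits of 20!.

20! = 2432902008176640000
Sum of its 19 digits: 54.

54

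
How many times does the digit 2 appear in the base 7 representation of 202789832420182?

1

202789832420182 in base 7 is 60500040043524010.
The digit 2 appears 1 time.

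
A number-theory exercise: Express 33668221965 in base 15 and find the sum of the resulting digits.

49

33668221965 in base 15 is D20BB4710.
Digit sum: 13+2+0+11+11+4+7+1+0 = 49.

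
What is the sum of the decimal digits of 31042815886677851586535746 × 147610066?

147

31042815886677851586535746 × 147610066 = 4582232101858366193426746178419236
Sum of its 34 digits: 147.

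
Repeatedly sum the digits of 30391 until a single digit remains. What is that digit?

7

3+0+3+9+1 = 16
1+6 = 7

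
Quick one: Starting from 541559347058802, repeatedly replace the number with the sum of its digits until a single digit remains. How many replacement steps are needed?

3

541559347058802 → 66 → 12 → 3 (3 steps)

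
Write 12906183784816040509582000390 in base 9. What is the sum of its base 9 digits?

12906183784816040509582000390 in base 9 is 265846587838684251522307752841.
Digit sum: 2+6+5+8+4+6+5+8+7+8+3+8+6+8+4+2+5+1+5+2+2+3+0+7+7+5+2+8+4+1 = 142.

142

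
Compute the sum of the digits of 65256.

6+5+2+5+6 = 24

24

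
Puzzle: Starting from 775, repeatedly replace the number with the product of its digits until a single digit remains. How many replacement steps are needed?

775 → 245 → 40 → 0 (3 steps)

3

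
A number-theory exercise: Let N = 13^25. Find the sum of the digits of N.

13^25 = 7056410014866816666030739693
Sum of its 28 digits: 121.

121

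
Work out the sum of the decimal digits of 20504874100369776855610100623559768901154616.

179

2+0+5+0+4+8+7+4+1+0+0+3+6+9+7+7+6+8+5+5+6+1+0+1+0+0+6+2+3+5+5+9+7+6+8+9+0+1+1+5+4+6+1+6 = 179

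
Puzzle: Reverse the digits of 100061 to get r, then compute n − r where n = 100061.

Reverse of 100061 is 160001.
100061 − 160001 = -59940

-59940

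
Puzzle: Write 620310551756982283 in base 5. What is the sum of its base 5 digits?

620310551756982283 in base 5 is 20200420321034444241413113.
Digit sum: 2+0+2+0+0+4+2+0+3+2+1+0+3+4+4+4+4+2+4+1+4+1+3+1+1+3 = 55.

55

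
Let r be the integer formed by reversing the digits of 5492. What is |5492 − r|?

Reverse of 5492 is 2945.
|5492 − 2945| = 2547

2547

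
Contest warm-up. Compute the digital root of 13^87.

The digital root of n equals n mod 9 (or 9 when 9 | n), so we need 13^87 mod 9.
13^87 ≡ 1 (mod 9), so the digital root is 1.

1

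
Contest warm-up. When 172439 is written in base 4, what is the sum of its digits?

14

172439 in base 4 is 222012113.
Digit sum: 2+2+2+0+1+2+1+1+3 = 14.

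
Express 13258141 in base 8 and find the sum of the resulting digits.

13258141 in base 8 is 62446635.
Digit sum: 6+2+4+4+6+6+3+5 = 36.

36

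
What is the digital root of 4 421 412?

4+4+2+1+4+1+2 = 18
1+8 = 9

9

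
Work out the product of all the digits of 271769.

2×7×1×7×6×9 = 5292

5292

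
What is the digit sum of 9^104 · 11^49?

666

9^104 · 11^49 = 1859784202773685543173731805697605721482609328089823104626540230419029787228336158458087927123923208068947365745761291621661718190948502420986134663051
Sum of its 151 digits: 666.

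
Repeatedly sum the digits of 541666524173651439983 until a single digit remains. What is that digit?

5+4+1+6+6+6+5+2+4+1+7+3+6+5+1+4+3+9+9+8+3 = 98
9+8 = 17
1+7 = 8

8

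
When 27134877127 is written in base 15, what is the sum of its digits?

71

27134877127 in base 15 is A8C3288D7.
Digit sum: 10+8+12+3+2+8+8+13+7 = 71.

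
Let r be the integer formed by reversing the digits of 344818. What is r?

818443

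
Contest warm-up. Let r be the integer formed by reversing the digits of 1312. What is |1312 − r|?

Reverse of 1312 is 2131.
|1312 − 2131| = 819

819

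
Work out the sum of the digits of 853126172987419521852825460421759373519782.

194

8+5+3+1+2+6+1+7+2+9+8+7+4+1+9+5+2+1+8+5+2+8+2+5+4+6+0+4+2+1+7+5+9+3+7+3+5+1+9+7+8+2 = 194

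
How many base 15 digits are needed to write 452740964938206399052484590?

452740964938206399052484590 in base 15 is 60B7C62E6CDDD1035D85ECA, which has 23 digits.

23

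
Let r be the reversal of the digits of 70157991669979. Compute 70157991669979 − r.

Reverse of 70157991669979 is 97996619975107.
70157991669979 − 97996619975107 = -27838628305128

-27838628305128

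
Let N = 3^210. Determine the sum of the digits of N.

3^210 = 15684240429131529254685698284890751184639406145730291592802676915731672495230992603635422093849215049
Sum of its 101 digits: 450.

450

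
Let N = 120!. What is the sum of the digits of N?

120! = 6689502913449127057588118054090372586752746333138029810295671352301633557244962989366874165271984981308157637893214090552534408589408121859898481114389650005964960521256960000000000000000000000000000
Sum of its 199 digits: 783.

783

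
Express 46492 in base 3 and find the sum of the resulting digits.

46492 in base 3 is 2100202221.
Digit sum: 2+1+0+0+2+0+2+2+2+1 = 12.

12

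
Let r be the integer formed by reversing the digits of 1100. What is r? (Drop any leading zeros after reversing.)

11

Reversing 1100 gives 11.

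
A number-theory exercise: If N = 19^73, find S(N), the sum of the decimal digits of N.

424

19^73 = 2233638411813024816853081773648251688534529753590642239923912316757382599022775822751448518259
Sum of its 94 digits: 424.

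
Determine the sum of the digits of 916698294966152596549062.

9+1+6+6+9+8+2+9+4+9+6+6+1+5+2+5+9+6+5+4+9+0+6+2 = 129

129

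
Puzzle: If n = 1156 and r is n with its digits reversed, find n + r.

7667

Reverse of 1156 is 6511.
1156 + 6511 = 7667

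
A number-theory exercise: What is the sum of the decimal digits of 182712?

21

1+8+2+7+1+2 = 21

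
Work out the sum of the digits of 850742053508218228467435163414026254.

8+5+0+7+4+2+0+5+3+5+0+8+2+1+8+2+2+8+4+6+7+4+3+5+1+6+3+4+1+4+0+2+6+2+5+4 = 137

137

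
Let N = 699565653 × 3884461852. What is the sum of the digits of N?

90

699565653 × 3884461852 = 2717436092047969356
Sum of its 19 digits: 90.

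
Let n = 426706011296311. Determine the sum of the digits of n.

49

4+2+6+7+0+6+0+1+1+2+9+6+3+1+1 = 49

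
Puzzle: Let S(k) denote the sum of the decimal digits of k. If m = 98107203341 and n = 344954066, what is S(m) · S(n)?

1558

S(98107203341) = 9+8+1+0+7+2+0+3+3+4+1 = 38.
S(344954066) = 3+4+4+9+5+4+0+6+6 = 41.
38 · 41 = 1558.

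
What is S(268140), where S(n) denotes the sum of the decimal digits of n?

21

2+6+8+1+4+0 = 21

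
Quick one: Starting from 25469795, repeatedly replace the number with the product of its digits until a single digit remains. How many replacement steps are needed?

2

25469795 → 680400 → 0 (2 steps)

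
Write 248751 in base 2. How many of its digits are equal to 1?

13

248751 in base 2 is 111100101110101111.
The digit 1 appears 13 times.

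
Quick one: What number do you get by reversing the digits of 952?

Reversing 952 gives 259.

259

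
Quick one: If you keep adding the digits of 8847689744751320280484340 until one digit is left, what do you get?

8

8+8+4+7+6+8+9+7+4+4+7+5+1+3+2+0+2+8+0+4+8+4+3+4+0 = 116
1+1+6 = 8
(Equivalently, 8847689744751320280484340 mod 9 = 8.)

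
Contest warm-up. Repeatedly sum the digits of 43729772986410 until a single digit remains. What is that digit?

4+3+7+2+9+7+7+2+9+8+6+4+1+0 = 69
6+9 = 15
1+5 = 6

6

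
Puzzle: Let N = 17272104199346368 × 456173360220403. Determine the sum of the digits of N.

136

17272104199346368 × 456173360220403 = 7879073810692766076205017546304
Sum of its 31 digits: 136.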